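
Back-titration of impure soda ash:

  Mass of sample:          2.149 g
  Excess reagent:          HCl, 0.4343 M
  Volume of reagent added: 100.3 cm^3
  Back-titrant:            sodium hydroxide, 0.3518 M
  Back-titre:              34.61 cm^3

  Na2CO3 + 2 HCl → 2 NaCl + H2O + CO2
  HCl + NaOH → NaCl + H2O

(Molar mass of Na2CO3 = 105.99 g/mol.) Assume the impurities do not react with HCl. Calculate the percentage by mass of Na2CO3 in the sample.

n(HCl) added = 0.1003 × 0.4343 = 0.04356 mol
n(NaOH) used in back-titration = 0.03461 × 0.3518 = 0.01218 mol
n(HCl) left over = 0.01218 mol (1:1 ratio)
n(HCl) consumed by analyte = 0.04356 − 0.01218 = 0.03138 mol
From the 1:2 ratio, n(Na2CO3) = 1/2 × 0.03138 = 0.01569 mol
mass of Na2CO3 = 0.01569 × 105.99 = 1.663 g
% Na2CO3 = 1.663 / 2.149 × 100 = 77.40 %

77.40 %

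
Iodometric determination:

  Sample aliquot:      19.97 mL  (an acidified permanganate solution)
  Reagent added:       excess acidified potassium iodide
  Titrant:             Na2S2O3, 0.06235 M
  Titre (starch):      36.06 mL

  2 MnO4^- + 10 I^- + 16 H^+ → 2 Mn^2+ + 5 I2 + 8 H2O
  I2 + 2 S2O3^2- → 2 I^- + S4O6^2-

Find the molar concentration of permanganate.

n(S2O3^2-) = 0.03606 × 0.06235 = 2.248 × 10^-3 mol
n(I2) = n(S2O3^2-)/2 = 1.124 × 10^-3 mol
From the 2:5 ratio, n(MnO4^-) in the aliquot = 2/5 × 1.124 × 10^-3 = 4.497 × 10^-4 mol
[MnO4^-] = 4.497 × 10^-4 / 0.01997 = 0.02252 mol/L

0.02252 M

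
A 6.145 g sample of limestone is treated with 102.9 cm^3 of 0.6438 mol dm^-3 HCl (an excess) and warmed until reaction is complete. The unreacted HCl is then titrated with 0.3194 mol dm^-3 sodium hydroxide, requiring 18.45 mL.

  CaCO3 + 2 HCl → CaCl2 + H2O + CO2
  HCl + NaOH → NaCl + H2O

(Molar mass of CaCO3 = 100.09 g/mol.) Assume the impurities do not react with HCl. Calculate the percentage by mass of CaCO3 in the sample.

49.15 %

n(HCl) added = 0.1029 × 0.6438 = 0.06625 mol
n(NaOH) used in back-titration = 0.01845 × 0.3194 = 5.893 × 10^-3 mol
n(HCl) left over = 5.893 × 10^-3 mol (1:1 ratio)
n(HCl) consumed by analyte = 0.06625 − 5.893 × 10^-3 = 0.06035 mol
From the 1:2 ratio, n(CaCO3) = 1/2 × 0.06035 = 0.03018 mol
mass of CaCO3 = 0.03018 × 100.09 = 3.020 g
% CaCO3 = 3.020 / 6.145 × 100 = 49.15 %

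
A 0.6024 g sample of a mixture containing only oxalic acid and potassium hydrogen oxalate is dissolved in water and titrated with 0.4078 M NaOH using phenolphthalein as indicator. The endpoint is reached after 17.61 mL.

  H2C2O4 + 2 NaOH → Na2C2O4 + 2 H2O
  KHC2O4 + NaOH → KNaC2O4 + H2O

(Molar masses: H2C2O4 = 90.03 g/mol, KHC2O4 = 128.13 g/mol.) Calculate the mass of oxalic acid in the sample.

0.1721 g

n(NaOH) = 0.01761 × 0.4078 = 7.181 × 10^-3 mol
Let x = n(H2C2O4), y = n(KHC2O4).
Titrant: 2x + 1y = 7.181 × 10^-3;  mass: 90.03x + 128.13y = 0.6024
Solving, x = 1.911 × 10^-3 mol, y = 3.358 × 10^-3 mol
mass of H2C2O4 = 1.911 × 10^-3 × 90.03 = 0.1721 g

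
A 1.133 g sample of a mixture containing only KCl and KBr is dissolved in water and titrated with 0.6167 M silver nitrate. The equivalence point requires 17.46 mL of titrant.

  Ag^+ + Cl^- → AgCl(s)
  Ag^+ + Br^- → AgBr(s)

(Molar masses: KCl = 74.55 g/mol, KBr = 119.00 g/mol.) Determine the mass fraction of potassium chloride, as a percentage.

n(AgNO3) = 0.01746 × 0.6167 = 0.01077 mol
Let x = n(KCl), y = n(KBr).
Titrant: 1x + 1y = 0.01077;  mass: 74.55x + 119.00y = 1.133
Solving, x = 3.337 × 10^-3 mol, y = 7.430 × 10^-3 mol
mass of KCl = 3.337 × 10^-3 × 74.55 = 0.2488 g
% KCl = 0.2488 / 1.133 × 100 = 21.96 %

21.96 %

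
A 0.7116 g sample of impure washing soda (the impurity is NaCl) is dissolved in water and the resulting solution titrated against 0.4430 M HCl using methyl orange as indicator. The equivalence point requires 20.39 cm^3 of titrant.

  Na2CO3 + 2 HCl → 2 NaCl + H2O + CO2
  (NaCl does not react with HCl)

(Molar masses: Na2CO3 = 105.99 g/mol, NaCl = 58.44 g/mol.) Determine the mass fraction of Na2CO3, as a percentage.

n(HCl) = 0.02039 × 0.4430 = 9.033 × 10^-3 mol
Let x = n(Na2CO3), y = n(NaCl).
Titrant: 2x = 9.033 × 10^-3;  mass: 105.99x + 58.44y = 0.7116
Solving, x = 4.516 × 10^-3 mol, y = 3.985 × 10^-3 mol
mass of Na2CO3 = 4.516 × 10^-3 × 105.99 = 0.4787 g
% Na2CO3 = 0.4787 / 0.7116 × 100 = 67.27 %

67.27 %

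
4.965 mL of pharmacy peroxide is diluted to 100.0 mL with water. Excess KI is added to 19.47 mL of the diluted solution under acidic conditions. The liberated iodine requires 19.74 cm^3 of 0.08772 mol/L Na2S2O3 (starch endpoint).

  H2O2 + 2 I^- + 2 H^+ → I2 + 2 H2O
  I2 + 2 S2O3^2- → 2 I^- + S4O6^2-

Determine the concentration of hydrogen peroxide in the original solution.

n(S2O3^2-) = 0.01974 × 0.08772 = 1.732 × 10^-3 mol
n(I2) = n(S2O3^2-)/2 = 8.658 × 10^-4 mol
n(H2O2) in the aliquot = 8.658 × 10^-4 mol (1:1 ratio)
[H2O2]_dilute = 8.658 × 10^-4 / 0.01947 = 0.04447 mol/L
[H2O2]_original = 0.04447 × 100.0/4.965 = 0.8956 mol/L

0.8956 mol/L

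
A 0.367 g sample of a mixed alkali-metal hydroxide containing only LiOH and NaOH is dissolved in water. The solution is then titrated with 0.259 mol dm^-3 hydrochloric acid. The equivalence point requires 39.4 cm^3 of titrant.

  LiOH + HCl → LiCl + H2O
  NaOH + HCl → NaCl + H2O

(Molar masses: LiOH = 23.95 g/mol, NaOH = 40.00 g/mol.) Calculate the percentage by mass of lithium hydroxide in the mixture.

16.7 %

n(HCl) = 0.0394 × 0.259 = 0.0102 mol
Let x = n(LiOH), y = n(NaOH).
Titrant: 1x + 1y = 0.0102;  mass: 23.95x + 40.00y = 0.367
Solving, x = 2.57 × 10^-3 mol, y = 7.64 × 10^-3 mol
mass of LiOH = 2.57 × 10^-3 × 23.95 = 0.0615 g
% LiOH = 0.0615 / 0.367 × 100 = 16.7 %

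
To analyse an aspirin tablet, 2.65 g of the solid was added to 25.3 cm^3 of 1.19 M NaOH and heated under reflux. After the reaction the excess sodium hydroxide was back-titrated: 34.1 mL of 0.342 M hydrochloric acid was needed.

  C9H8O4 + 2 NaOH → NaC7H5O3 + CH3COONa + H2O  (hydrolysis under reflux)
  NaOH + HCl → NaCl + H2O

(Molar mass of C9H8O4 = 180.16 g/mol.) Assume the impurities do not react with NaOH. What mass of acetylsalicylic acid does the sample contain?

1.66 g

n(NaOH) added = 0.0253 × 1.19 = 0.0301 mol
n(HCl) used in back-titration = 0.0341 × 0.342 = 0.0117 mol
n(NaOH) left over = 0.0117 mol (1:1 ratio)
n(NaOH) consumed by analyte = 0.0301 − 0.0117 = 0.0184 mol
From the 1:2 ratio, n(C9H8O4) = 1/2 × 0.0184 = 9.22 × 10^-3 mol
mass of C9H8O4 = 9.22 × 10^-3 × 180.16 = 1.66 g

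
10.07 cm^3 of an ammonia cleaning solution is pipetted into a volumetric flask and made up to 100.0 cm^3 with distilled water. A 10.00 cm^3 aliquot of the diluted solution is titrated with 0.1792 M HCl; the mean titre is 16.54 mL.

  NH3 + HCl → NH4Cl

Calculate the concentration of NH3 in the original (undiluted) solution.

n(HCl) = 0.01654 × 0.1792 = 2.964 × 10^-3 mol
n(NH3) in the aliquot = 2.964 × 10^-3 mol (1:1 ratio)
[NH3]_dilute = 2.964 × 10^-3 / 0.01000 = 0.2964 mol/L
Dilution factor = 100.0 / 10.07 = 9.930
[NH3]_stock = 0.2964 × 9.930 = 2.943 mol/L

2.943 M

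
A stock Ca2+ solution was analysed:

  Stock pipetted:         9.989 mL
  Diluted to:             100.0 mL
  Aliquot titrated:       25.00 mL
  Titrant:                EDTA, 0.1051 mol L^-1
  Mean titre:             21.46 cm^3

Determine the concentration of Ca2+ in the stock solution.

0.9032 mol/L

Ca^2+ + EDTA^4- → [Ca(EDTA)]^2-
n(EDTA) = 0.02146 × 0.1051 = 2.255 × 10^-3 mol
n(Ca2+) in the aliquot = 2.255 × 10^-3 mol (1:1 ratio)
[Ca2+]_dilute = 2.255 × 10^-3 / 0.02500 = 0.09022 mol/L
Dilution factor = 100.0 / 9.989 = 10.01
[Ca2+]_stock = 0.09022 × 10.01 = 0.9032 mol/L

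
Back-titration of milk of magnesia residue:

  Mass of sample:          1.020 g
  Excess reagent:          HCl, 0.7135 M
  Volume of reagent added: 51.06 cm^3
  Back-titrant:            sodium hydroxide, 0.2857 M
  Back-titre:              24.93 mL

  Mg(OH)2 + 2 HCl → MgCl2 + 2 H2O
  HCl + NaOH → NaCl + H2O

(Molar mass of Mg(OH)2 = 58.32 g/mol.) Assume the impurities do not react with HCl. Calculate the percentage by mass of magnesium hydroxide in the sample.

n(HCl) added = 0.05106 × 0.7135 = 0.03643 mol
n(NaOH) used in back-titration = 0.02493 × 0.2857 = 7.123 × 10^-3 mol
n(HCl) left over = 7.123 × 10^-3 mol (1:1 ratio)
n(HCl) consumed by analyte = 0.03643 − 7.123 × 10^-3 = 0.02931 mol
From the 1:2 ratio, n(Mg(OH)2) = 1/2 × 0.02931 = 0.01465 mol
mass of Mg(OH)2 = 0.01465 × 58.32 = 0.8546 g
% Mg(OH)2 = 0.8546 / 1.020 × 100 = 83.79 %

83.79 %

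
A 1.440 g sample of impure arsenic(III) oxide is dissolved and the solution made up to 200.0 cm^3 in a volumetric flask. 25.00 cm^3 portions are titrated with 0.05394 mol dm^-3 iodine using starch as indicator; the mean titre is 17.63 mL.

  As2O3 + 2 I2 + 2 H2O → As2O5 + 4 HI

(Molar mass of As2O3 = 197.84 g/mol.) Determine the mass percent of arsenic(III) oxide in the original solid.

52.26 %

n(I2) per titration = 0.01763 × 0.05394 = 9.510 × 10^-4 mol
From the 1:2 ratio, n(As2O3) in each aliquot = 1/2 × 9.510 × 10^-4 = 4.755 × 10^-4 mol
n(As2O3) in the whole flask = 4.755 × 10^-4 × 200.0/25.00 = 3.804 × 10^-3 mol
mass of As2O3 = 3.804 × 10^-3 × 197.84 = 0.7526 g
% As2O3 = 0.7526 / 1.440 × 100 = 52.26 %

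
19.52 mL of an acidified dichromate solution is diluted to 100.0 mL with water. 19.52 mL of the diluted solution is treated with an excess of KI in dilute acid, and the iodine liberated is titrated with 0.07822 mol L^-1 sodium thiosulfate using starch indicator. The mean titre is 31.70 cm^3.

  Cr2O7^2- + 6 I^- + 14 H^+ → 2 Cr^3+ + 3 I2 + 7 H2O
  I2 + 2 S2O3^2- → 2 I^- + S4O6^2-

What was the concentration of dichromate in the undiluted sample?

0.1085 mol/L

n(S2O3^2-) = 0.03170 × 0.07822 = 2.480 × 10^-3 mol
n(I2) = n(S2O3^2-)/2 = 1.240 × 10^-3 mol
From the 1:3 ratio, n(Cr2O7^2-) in the aliquot = 1/3 × 1.240 × 10^-3 = 4.133 × 10^-4 mol
[Cr2O7^2-]_dilute = 4.133 × 10^-4 / 0.01952 = 0.02117 mol/L
[Cr2O7^2-]_original = 0.02117 × 100.0/19.52 = 0.1085 mol/L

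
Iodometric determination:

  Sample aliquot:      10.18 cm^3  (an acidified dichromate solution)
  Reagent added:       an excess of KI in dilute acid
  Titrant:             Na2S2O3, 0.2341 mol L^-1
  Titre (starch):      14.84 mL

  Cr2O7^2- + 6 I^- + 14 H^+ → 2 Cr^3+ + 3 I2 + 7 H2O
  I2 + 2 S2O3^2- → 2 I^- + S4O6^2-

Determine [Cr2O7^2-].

n(S2O3^2-) = 0.01484 × 0.2341 = 3.474 × 10^-3 mol
n(I2) = n(S2O3^2-)/2 = 1.737 × 10^-3 mol
From the 1:3 ratio, n(Cr2O7^2-) in the aliquot = 1/3 × 1.737 × 10^-3 = 5.790 × 10^-4 mol
[Cr2O7^2-] = 5.790 × 10^-4 / 0.01018 = 0.05688 mol/L

0.05688 mol/L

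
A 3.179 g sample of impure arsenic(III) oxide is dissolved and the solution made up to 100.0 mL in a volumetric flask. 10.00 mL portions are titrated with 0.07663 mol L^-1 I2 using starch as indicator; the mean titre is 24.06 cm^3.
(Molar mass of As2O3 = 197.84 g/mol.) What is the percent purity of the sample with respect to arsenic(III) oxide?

57.37 %

As2O3 + 2 I2 + 2 H2O → As2O5 + 4 HI
n(I2) per titration = 0.02406 × 0.07663 = 1.844 × 10^-3 mol
From the 1:2 ratio, n(As2O3) in each aliquot = 1/2 × 1.844 × 10^-3 = 9.219 × 10^-4 mol
n(As2O3) in the whole flask = 9.219 × 10^-4 × 100.0/10.00 = 9.219 × 10^-3 mol
mass of As2O3 = 9.219 × 10^-3 × 197.84 = 1.824 g
% As2O3 = 1.824 / 3.179 × 100 = 57.37 %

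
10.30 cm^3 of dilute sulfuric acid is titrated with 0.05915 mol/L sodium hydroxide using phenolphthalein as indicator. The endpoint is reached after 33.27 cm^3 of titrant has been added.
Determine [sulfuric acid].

0.09553 mol/L

H2SO4 + 2 NaOH → Na2SO4 + 2 H2O
n(NaOH) = 0.03327 L × 0.05915 mol/L = 1.968 × 10^-3 mol
From the 1:2 mole ratio, n(H2SO4) = 1/2 × 1.968 × 10^-3 = 9.840 × 10^-4 mol
[H2SO4] = 9.840 × 10^-4 mol / 0.01030 L = 0.09553 mol/L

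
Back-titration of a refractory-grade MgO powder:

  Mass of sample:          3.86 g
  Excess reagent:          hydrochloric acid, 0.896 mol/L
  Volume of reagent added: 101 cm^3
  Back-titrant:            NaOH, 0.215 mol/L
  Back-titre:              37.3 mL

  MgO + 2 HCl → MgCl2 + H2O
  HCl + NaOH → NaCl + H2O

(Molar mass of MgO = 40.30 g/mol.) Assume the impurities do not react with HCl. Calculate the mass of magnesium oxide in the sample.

n(HCl) added = 0.101 × 0.896 = 0.0905 mol
n(NaOH) used in back-titration = 0.0373 × 0.215 = 8.02 × 10^-3 mol
n(HCl) left over = 8.02 × 10^-3 mol (1:1 ratio)
n(HCl) consumed by analyte = 0.0905 − 8.02 × 10^-3 = 0.0825 mol
From the 1:2 ratio, n(MgO) = 1/2 × 0.0825 = 0.0412 mol
mass of MgO = 0.0412 × 40.30 = 1.66 g

1.66 g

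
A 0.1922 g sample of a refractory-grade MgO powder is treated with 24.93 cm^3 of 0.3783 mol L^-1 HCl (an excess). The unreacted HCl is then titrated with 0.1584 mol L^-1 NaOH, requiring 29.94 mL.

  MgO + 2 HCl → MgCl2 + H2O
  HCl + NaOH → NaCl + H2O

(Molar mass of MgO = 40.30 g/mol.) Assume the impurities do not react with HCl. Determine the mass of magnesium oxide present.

0.09447 g

n(HCl) added = 0.02493 × 0.3783 = 9.431 × 10^-3 mol
n(NaOH) used in back-titration = 0.02994 × 0.1584 = 4.742 × 10^-3 mol
n(HCl) left over = 4.742 × 10^-3 mol (1:1 ratio)
n(HCl) consumed by analyte = 9.431 × 10^-3 − 4.742 × 10^-3 = 4.689 × 10^-3 mol
From the 1:2 ratio, n(MgO) = 1/2 × 4.689 × 10^-3 = 2.344 × 10^-3 mol
mass of MgO = 2.344 × 10^-3 × 40.30 = 0.09447 g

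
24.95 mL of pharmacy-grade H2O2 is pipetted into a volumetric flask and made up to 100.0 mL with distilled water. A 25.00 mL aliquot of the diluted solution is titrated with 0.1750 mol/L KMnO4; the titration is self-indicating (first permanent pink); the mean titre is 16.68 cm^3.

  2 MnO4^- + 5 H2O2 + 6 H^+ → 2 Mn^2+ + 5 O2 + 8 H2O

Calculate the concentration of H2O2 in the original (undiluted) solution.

1.170 mol/L

n(KMnO4) = 0.01668 × 0.1750 = 2.919 × 10^-3 mol
From the 5:2 ratio, n(H2O2) in the aliquot = 5/2 × 2.919 × 10^-3 = 7.297 × 10^-3 mol
[H2O2]_dilute = 7.297 × 10^-3 / 0.02500 = 0.2919 mol/L
Dilution factor = 100.0 / 24.95 = 4.008
[H2O2]_stock = 0.2919 × 4.008 = 1.170 mol/L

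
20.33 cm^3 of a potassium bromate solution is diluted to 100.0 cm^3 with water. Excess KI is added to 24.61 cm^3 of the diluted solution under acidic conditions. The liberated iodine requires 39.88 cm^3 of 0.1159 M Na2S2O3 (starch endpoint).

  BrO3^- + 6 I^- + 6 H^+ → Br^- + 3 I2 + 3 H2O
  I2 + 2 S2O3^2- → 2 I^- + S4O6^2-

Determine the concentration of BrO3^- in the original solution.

0.1540 M

n(S2O3^2-) = 0.03988 × 0.1159 = 4.622 × 10^-3 mol
n(I2) = n(S2O3^2-)/2 = 2.311 × 10^-3 mol
From the 1:3 ratio, n(BrO3^-) in the aliquot = 1/3 × 2.311 × 10^-3 = 7.703 × 10^-4 mol
[BrO3^-]_dilute = 7.703 × 10^-4 / 0.02461 = 0.03130 mol/L
[BrO3^-]_original = 0.03130 × 100.0/20.33 = 0.1540 mol/L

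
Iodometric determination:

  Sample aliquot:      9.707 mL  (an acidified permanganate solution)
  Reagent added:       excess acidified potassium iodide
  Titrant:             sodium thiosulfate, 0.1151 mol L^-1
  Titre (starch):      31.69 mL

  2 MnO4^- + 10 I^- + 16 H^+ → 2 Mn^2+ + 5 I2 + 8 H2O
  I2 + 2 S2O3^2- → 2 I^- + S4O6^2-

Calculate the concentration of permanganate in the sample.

0.07515 mol/L

n(S2O3^2-) = 0.03169 × 0.1151 = 3.648 × 10^-3 mol
n(I2) = n(S2O3^2-)/2 = 1.824 × 10^-3 mol
From the 2:5 ratio, n(MnO4^-) in the aliquot = 2/5 × 1.824 × 10^-3 = 7.295 × 10^-4 mol
[MnO4^-] = 7.295 × 10^-4 / 0.009707 = 0.07515 mol/L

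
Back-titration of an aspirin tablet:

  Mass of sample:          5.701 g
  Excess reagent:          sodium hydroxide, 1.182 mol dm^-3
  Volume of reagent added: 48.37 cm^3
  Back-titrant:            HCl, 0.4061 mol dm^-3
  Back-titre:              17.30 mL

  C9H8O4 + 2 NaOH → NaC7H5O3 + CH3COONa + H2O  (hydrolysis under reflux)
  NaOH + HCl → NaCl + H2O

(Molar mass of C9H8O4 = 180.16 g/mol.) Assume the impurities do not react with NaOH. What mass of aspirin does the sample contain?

4.517 g

n(NaOH) added = 0.04837 × 1.182 = 0.05717 mol
n(HCl) used in back-titration = 0.01730 × 0.4061 = 7.026 × 10^-3 mol
n(NaOH) left over = 7.026 × 10^-3 mol (1:1 ratio)
n(NaOH) consumed by analyte = 0.05717 − 7.026 × 10^-3 = 0.05015 mol
From the 1:2 ratio, n(C9H8O4) = 1/2 × 0.05015 = 0.02507 mol
mass of C9H8O4 = 0.02507 × 180.16 = 4.517 g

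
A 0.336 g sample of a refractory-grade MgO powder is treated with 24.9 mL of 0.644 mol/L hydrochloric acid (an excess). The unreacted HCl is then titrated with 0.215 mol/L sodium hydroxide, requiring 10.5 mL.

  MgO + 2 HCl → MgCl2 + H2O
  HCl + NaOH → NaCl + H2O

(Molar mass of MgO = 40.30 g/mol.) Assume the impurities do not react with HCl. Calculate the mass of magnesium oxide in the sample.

0.278 g

n(HCl) added = 0.0249 × 0.644 = 0.0160 mol
n(NaOH) used in back-titration = 0.0105 × 0.215 = 2.26 × 10^-3 mol
n(HCl) left over = 2.26 × 10^-3 mol (1:1 ratio)
n(HCl) consumed by analyte = 0.0160 − 2.26 × 10^-3 = 0.0138 mol
From the 1:2 ratio, n(MgO) = 1/2 × 0.0138 = 6.89 × 10^-3 mol
mass of MgO = 6.89 × 10^-3 × 40.30 = 0.278 g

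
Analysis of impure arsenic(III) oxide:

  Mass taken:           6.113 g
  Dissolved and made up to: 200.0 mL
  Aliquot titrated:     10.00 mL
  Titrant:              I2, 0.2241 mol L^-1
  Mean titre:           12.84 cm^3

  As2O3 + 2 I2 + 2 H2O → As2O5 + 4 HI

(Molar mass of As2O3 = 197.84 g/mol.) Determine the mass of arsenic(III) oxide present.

n(I2) per titration = 0.01284 × 0.2241 = 2.877 × 10^-3 mol
From the 1:2 ratio, n(As2O3) in each aliquot = 1/2 × 2.877 × 10^-3 = 1.439 × 10^-3 mol
n(As2O3) in the whole flask = 1.439 × 10^-3 × 200.0/10.00 = 0.02877 mol
mass of As2O3 = 0.02877 × 197.84 = 5.693 g

5.693 g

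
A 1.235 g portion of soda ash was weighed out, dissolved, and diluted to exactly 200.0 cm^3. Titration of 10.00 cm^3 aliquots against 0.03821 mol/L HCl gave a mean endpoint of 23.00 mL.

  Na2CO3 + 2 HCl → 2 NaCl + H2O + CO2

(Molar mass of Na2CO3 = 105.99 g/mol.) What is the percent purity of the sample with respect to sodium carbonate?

75.42 %

n(HCl) per titration = 0.02300 × 0.03821 = 8.788 × 10^-4 mol
From the 1:2 ratio, n(Na2CO3) in each aliquot = 1/2 × 8.788 × 10^-4 = 4.394 × 10^-4 mol
n(Na2CO3) in the whole flask = 4.394 × 10^-4 × 200.0/10.00 = 8.788 × 10^-3 mol
mass of Na2CO3 = 8.788 × 10^-3 × 105.99 = 0.9315 g
% Na2CO3 = 0.9315 / 1.235 × 100 = 75.42 %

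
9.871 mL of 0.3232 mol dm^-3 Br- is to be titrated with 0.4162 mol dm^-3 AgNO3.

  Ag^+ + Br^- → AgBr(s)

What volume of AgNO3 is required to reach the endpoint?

7.665 mL

n(Br-) = 0.009871 L × 0.3232 mol/L = 3.190 × 10^-3 mol
n(AgNO3) = 3.190 × 10^-3 mol (1:1 stoichiometry)
V(AgNO3) = 3.190 × 10^-3 mol / 0.4162 mol/L = 0.007665 L = 7.665 mL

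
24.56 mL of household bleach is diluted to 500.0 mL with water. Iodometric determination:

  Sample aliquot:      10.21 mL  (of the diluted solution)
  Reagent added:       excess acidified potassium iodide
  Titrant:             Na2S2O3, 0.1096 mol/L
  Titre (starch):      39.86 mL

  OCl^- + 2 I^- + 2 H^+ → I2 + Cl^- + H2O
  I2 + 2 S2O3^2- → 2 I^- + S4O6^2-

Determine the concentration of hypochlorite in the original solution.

4.355 mol/L

n(S2O3^2-) = 0.03986 × 0.1096 = 4.369 × 10^-3 mol
n(I2) = n(S2O3^2-)/2 = 2.184 × 10^-3 mol
n(OCl^-) in the aliquot = 2.184 × 10^-3 mol (1:1 ratio)
[OCl^-]_dilute = 2.184 × 10^-3 / 0.01021 = 0.2139 mol/L
[OCl^-]_original = 0.2139 × 500.0/24.56 = 4.355 mol/L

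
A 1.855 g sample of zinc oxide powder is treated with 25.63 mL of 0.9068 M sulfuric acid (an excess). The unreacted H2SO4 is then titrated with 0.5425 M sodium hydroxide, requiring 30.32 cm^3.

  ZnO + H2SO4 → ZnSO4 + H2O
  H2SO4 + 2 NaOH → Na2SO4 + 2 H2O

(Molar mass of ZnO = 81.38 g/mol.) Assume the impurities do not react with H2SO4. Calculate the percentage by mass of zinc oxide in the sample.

65.88 %

n(H2SO4) added = 0.02563 × 0.9068 = 0.02324 mol
n(NaOH) used in back-titration = 0.03032 × 0.5425 = 0.01645 mol
From the 1:2 ratio, n(H2SO4) left over = 1/2 × 0.01645 = 8.224 × 10^-3 mol
n(H2SO4) consumed by analyte = 0.02324 − 8.224 × 10^-3 = 0.01502 mol
n(ZnO) = 0.01502 mol (1:1 ratio)
mass of ZnO = 0.01502 × 81.38 = 1.222 g
% ZnO = 1.222 / 1.855 × 100 = 65.88 %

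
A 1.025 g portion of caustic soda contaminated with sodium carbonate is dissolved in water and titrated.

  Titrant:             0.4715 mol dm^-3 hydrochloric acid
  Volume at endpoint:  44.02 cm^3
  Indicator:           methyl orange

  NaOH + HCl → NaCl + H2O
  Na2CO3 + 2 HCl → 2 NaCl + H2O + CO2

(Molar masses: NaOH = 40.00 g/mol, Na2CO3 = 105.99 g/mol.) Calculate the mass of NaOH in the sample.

0.2307 g

n(HCl) = 0.04402 × 0.4715 = 0.02076 mol
Let x = n(NaOH), y = n(Na2CO3).
Titrant: 1x + 2y = 0.02076;  mass: 40.00x + 105.99y = 1.025
Solving, x = 5.766 × 10^-3 mol, y = 7.495 × 10^-3 mol
mass of NaOH = 5.766 × 10^-3 × 40.00 = 0.2307 g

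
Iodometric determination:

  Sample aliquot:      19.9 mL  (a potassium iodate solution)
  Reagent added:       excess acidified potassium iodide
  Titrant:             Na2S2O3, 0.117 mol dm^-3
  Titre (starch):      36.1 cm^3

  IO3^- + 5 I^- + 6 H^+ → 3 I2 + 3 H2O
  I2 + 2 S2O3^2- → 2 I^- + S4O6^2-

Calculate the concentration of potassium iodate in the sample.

n(S2O3^2-) = 0.0361 × 0.117 = 4.22 × 10^-3 mol
n(I2) = n(S2O3^2-)/2 = 2.11 × 10^-3 mol
From the 1:3 ratio, n(IO3^-) in the aliquot = 1/3 × 2.11 × 10^-3 = 7.04 × 10^-4 mol
[IO3^-] = 7.04 × 10^-4 / 0.0199 = 0.0354 mol/L

0.0354 mol/L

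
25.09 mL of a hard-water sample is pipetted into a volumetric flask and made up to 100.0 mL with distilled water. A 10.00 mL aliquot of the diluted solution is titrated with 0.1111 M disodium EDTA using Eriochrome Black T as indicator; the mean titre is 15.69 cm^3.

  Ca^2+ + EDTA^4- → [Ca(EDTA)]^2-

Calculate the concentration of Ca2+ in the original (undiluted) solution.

0.6948 M

n(EDTA) = 0.01569 × 0.1111 = 1.743 × 10^-3 mol
n(Ca2+) in the aliquot = 1.743 × 10^-3 mol (1:1 ratio)
[Ca2+]_dilute = 1.743 × 10^-3 / 0.01000 = 0.1743 mol/L
Dilution factor = 100.0 / 25.09 = 3.986
[Ca2+]_stock = 0.1743 × 3.986 = 0.6948 mol/L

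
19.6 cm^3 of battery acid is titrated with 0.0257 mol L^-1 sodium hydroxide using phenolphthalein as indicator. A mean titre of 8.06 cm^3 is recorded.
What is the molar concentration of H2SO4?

0.00528 mol/L

H2SO4 + 2 NaOH → Na2SO4 + 2 H2O
n(NaOH) = 0.00806 L × 0.0257 mol/L = 2.07 × 10^-4 mol
From the 1:2 mole ratio, n(H2SO4) = 1/2 × 2.07 × 10^-4 = 1.04 × 10^-4 mol
[H2SO4] = 1.04 × 10^-4 mol / 0.0196 L = 0.00528 mol/L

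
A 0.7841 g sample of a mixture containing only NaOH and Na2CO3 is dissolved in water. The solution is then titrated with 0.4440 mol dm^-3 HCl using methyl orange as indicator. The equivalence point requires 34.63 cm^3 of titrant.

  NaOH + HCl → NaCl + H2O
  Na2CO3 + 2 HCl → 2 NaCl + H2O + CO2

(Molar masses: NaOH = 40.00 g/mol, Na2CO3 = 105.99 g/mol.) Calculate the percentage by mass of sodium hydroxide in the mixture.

12.07 %

n(HCl) = 0.03463 × 0.4440 = 0.01538 mol
Let x = n(NaOH), y = n(Na2CO3).
Titrant: 1x + 2y = 0.01538;  mass: 40.00x + 105.99y = 0.7841
Solving, x = 2.365 × 10^-3 mol, y = 6.505 × 10^-3 mol
mass of NaOH = 2.365 × 10^-3 × 40.00 = 0.09461 g
% NaOH = 0.09461 / 0.7841 × 100 = 12.07 %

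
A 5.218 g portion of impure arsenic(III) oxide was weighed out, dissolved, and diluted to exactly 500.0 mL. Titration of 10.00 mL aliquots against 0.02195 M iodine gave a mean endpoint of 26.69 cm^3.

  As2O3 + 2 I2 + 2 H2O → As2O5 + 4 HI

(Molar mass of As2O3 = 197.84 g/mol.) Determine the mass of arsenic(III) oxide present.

n(I2) per titration = 0.02669 × 0.02195 = 5.858 × 10^-4 mol
From the 1:2 ratio, n(As2O3) in each aliquot = 1/2 × 5.858 × 10^-4 = 2.929 × 10^-4 mol
n(As2O3) in the whole flask = 2.929 × 10^-4 × 500.0/10.00 = 0.01465 mol
mass of As2O3 = 0.01465 × 197.84 = 2.898 g

2.898 g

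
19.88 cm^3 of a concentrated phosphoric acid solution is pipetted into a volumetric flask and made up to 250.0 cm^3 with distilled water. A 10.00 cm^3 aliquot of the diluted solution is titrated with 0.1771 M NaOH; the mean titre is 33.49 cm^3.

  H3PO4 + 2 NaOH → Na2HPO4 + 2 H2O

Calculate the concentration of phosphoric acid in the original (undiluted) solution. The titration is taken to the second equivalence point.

n(NaOH) = 0.03349 × 0.1771 = 5.931 × 10^-3 mol
From the 1:2 ratio, n(H3PO4) in the aliquot = 1/2 × 5.931 × 10^-3 = 2.966 × 10^-3 mol
[H3PO4]_dilute = 2.966 × 10^-3 / 0.01000 = 0.2966 mol/L
Dilution factor = 250.0 / 19.88 = 12.58
[H3PO4]_stock = 0.2966 × 12.58 = 3.729 mol/L

3.729 M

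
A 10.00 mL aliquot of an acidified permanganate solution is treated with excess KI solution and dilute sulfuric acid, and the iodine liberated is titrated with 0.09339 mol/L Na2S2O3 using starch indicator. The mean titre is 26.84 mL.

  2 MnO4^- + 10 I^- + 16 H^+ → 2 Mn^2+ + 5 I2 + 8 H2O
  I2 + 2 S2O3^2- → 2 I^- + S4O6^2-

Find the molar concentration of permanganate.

n(S2O3^2-) = 0.02684 × 0.09339 = 2.507 × 10^-3 mol
n(I2) = n(S2O3^2-)/2 = 1.253 × 10^-3 mol
From the 2:5 ratio, n(MnO4^-) in the aliquot = 2/5 × 1.253 × 10^-3 = 5.013 × 10^-4 mol
[MnO4^-] = 5.013 × 10^-4 / 0.01000 = 0.05013 mol/L

0.05013 mol/L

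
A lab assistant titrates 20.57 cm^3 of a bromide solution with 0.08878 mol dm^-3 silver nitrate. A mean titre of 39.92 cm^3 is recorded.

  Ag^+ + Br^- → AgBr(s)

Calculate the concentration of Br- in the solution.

n(AgNO3) = 0.03992 L × 0.08878 mol/L = 3.544 × 10^-3 mol
n(Br-) = 3.544 × 10^-3 mol (1:1 mole ratio)
[Br-] = 3.544 × 10^-3 mol / 0.02057 L = 0.1723 mol/L

0.1723 mol/L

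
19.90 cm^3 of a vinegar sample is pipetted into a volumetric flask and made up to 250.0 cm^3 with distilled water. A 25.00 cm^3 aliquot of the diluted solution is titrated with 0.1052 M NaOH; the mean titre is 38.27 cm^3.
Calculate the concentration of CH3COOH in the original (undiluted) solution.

CH3COOH + NaOH → CH3COONa + H2O
n(NaOH) = 0.03827 × 0.1052 = 4.026 × 10^-3 mol
n(CH3COOH) in the aliquot = 4.026 × 10^-3 mol (1:1 ratio)
[CH3COOH]_dilute = 4.026 × 10^-3 / 0.02500 = 0.1610 mol/L
Dilution factor = 250.0 / 19.90 = 12.56
[CH3COOH]_stock = 0.1610 × 12.56 = 2.023 mol/L

2.023 M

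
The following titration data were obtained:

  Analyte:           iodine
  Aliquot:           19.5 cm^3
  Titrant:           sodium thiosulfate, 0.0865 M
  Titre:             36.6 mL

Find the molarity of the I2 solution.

0.0812 M

I2 + 2 S2O3^2- → 2 I^- + S4O6^2-
n(Na2S2O3) = 0.0366 L × 0.0865 mol/L = 3.17 × 10^-3 mol
From the 1:2 mole ratio, n(I2) = 1/2 × 3.17 × 10^-3 = 1.58 × 10^-3 mol
[I2] = 1.58 × 10^-3 mol / 0.0195 L = 0.0812 mol/L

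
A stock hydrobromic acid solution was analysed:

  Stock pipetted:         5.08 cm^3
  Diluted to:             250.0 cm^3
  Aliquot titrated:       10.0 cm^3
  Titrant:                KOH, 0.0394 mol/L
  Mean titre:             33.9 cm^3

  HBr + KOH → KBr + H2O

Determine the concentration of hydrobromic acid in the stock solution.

6.57 mol/L

n(KOH) = 0.0339 × 0.0394 = 1.34 × 10^-3 mol
n(HBr) in the aliquot = 1.34 × 10^-3 mol (1:1 ratio)
[HBr]_dilute = 1.34 × 10^-3 / 0.0100 = 0.134 mol/L
Dilution factor = 250.0 / 5.08 = 49.21
[HBr]_stock = 0.134 × 49.21 = 6.57 mol/L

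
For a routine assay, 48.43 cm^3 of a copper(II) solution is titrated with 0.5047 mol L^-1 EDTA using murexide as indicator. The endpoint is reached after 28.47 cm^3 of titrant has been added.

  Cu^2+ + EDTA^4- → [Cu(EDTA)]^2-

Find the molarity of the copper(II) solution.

n(EDTA) = 0.02847 L × 0.5047 mol/L = 0.01437 mol
n(Cu2+) = 0.01437 mol (1:1 mole ratio)
[Cu2+] = 0.01437 mol / 0.04843 L = 0.2967 mol/L

0.2967 mol/L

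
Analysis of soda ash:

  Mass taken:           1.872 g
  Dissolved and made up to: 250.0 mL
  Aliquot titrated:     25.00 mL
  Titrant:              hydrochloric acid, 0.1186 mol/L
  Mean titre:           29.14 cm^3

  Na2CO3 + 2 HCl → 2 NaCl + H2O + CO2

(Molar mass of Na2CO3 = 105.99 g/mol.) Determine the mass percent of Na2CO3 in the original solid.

97.84 %

n(HCl) per titration = 0.02914 × 0.1186 = 3.456 × 10^-3 mol
From the 1:2 ratio, n(Na2CO3) in each aliquot = 1/2 × 3.456 × 10^-3 = 1.728 × 10^-3 mol
n(Na2CO3) in the whole flask = 1.728 × 10^-3 × 250.0/25.00 = 0.01728 mol
mass of Na2CO3 = 0.01728 × 105.99 = 1.832 g
% Na2CO3 = 1.832 / 1.872 × 100 = 97.84 %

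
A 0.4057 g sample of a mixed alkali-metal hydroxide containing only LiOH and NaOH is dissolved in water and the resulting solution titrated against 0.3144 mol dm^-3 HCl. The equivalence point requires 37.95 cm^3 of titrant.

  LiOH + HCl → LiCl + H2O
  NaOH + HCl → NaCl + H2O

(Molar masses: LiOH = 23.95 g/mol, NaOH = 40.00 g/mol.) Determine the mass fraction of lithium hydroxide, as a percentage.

n(HCl) = 0.03795 × 0.3144 = 0.01193 mol
Let x = n(LiOH), y = n(NaOH).
Titrant: 1x + 1y = 0.01193;  mass: 23.95x + 40.00y = 0.4057
Solving, x = 4.459 × 10^-3 mol, y = 7.473 × 10^-3 mol
mass of LiOH = 4.459 × 10^-3 × 23.95 = 0.1068 g
% LiOH = 0.1068 / 0.4057 × 100 = 26.32 %

26.32 %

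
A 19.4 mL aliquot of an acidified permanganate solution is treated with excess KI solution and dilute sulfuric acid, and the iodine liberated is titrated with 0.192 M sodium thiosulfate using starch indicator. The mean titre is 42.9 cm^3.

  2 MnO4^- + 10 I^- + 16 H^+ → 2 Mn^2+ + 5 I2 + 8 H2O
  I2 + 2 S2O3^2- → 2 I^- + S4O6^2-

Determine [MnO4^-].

0.0849 M

n(S2O3^2-) = 0.0429 × 0.192 = 8.24 × 10^-3 mol
n(I2) = n(S2O3^2-)/2 = 4.12 × 10^-3 mol
From the 2:5 ratio, n(MnO4^-) in the aliquot = 2/5 × 4.12 × 10^-3 = 1.65 × 10^-3 mol
[MnO4^-] = 1.65 × 10^-3 / 0.0194 = 0.0849 mol/L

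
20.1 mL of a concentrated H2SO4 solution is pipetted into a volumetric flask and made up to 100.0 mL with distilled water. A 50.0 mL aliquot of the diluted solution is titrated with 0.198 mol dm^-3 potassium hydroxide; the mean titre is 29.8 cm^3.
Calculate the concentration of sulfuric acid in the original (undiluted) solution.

H2SO4 + 2 KOH → K2SO4 + 2 H2O
n(KOH) = 0.0298 × 0.198 = 5.90 × 10^-3 mol
From the 1:2 ratio, n(H2SO4) in the aliquot = 1/2 × 5.90 × 10^-3 = 2.95 × 10^-3 mol
[H2SO4]_dilute = 2.95 × 10^-3 / 0.0500 = 0.0590 mol/L
Dilution factor = 100.0 / 20.1 = 4.975
[H2SO4]_stock = 0.0590 × 4.975 = 0.294 mol/L

0.294 mol/L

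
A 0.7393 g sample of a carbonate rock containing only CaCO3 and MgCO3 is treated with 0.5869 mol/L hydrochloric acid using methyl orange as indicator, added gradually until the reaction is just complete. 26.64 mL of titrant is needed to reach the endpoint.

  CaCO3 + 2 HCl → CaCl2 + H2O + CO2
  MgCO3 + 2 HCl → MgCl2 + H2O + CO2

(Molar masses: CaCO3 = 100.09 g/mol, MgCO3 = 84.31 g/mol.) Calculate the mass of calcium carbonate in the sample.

0.5087 g

n(HCl) = 0.02664 × 0.5869 = 0.01564 mol
Let x = n(CaCO3), y = n(MgCO3).
Titrant: 2x + 2y = 0.01564;  mass: 100.09x + 84.31y = 0.7393
Solving, x = 5.083 × 10^-3 mol, y = 2.735 × 10^-3 mol
mass of CaCO3 = 5.083 × 10^-3 × 100.09 = 0.5087 g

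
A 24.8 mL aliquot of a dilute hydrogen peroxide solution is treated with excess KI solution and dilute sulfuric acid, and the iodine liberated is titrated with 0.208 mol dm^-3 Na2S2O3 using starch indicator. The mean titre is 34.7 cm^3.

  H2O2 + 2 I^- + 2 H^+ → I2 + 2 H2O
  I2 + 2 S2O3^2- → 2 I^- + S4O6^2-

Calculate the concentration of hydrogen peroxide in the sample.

0.146 mol/L

n(S2O3^2-) = 0.0347 × 0.208 = 7.22 × 10^-3 mol
n(I2) = n(S2O3^2-)/2 = 3.61 × 10^-3 mol
n(H2O2) in the aliquot = 3.61 × 10^-3 mol (1:1 ratio)
[H2O2] = 3.61 × 10^-3 / 0.0248 = 0.146 mol/L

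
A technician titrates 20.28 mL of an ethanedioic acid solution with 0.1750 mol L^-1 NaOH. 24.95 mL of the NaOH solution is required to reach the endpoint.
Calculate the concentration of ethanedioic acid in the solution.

H2C2O4 + 2 NaOH → Na2C2O4 + 2 H2O
n(NaOH) = 0.02495 L × 0.1750 mol/L = 4.366 × 10^-3 mol
From the 1:2 mole ratio, n(H2C2O4) = 1/2 × 4.366 × 10^-3 = 2.183 × 10^-3 mol
[H2C2O4] = 2.183 × 10^-3 mol / 0.02028 L = 0.1076 mol/L

0.1076 mol/L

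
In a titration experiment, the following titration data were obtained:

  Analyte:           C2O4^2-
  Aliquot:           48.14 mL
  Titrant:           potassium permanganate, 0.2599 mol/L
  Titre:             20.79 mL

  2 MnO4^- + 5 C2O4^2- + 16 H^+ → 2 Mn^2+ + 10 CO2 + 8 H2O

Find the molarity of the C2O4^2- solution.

n(KMnO4) = 0.02079 L × 0.2599 mol/L = 5.403 × 10^-3 mol
From the 5:2 mole ratio, n(C2O4^2-) = 5/2 × 5.403 × 10^-3 = 0.01351 mol
[C2O4^2-] = 0.01351 mol / 0.04814 L = 0.2806 mol/L

0.2806 mol/L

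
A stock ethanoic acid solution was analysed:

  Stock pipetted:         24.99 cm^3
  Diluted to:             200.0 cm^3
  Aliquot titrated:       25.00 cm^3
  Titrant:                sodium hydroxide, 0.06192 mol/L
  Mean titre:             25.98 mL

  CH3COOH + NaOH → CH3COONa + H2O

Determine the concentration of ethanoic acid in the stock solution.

n(NaOH) = 0.02598 × 0.06192 = 1.609 × 10^-3 mol
n(CH3COOH) in the aliquot = 1.609 × 10^-3 mol (1:1 ratio)
[CH3COOH]_dilute = 1.609 × 10^-3 / 0.02500 = 0.06435 mol/L
Dilution factor = 200.0 / 24.99 = 8.003
[CH3COOH]_stock = 0.06435 × 8.003 = 0.5150 mol/L

0.5150 mol/L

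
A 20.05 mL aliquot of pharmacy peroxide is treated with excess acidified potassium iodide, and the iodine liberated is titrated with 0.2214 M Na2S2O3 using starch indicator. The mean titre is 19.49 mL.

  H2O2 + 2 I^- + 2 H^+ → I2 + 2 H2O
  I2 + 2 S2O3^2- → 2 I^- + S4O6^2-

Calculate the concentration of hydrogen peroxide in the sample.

n(S2O3^2-) = 0.01949 × 0.2214 = 4.315 × 10^-3 mol
n(I2) = n(S2O3^2-)/2 = 2.158 × 10^-3 mol
n(H2O2) in the aliquot = 2.158 × 10^-3 mol (1:1 ratio)
[H2O2] = 2.158 × 10^-3 / 0.02005 = 0.1076 mol/L

0.1076 M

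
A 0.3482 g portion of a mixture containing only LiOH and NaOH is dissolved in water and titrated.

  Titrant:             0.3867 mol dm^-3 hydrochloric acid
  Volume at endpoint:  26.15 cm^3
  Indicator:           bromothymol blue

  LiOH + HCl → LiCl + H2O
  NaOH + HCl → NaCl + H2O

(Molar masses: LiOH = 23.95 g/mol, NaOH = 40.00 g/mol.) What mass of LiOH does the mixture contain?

0.08399 g

n(HCl) = 0.02615 × 0.3867 = 0.01011 mol
Let x = n(LiOH), y = n(NaOH).
Titrant: 1x + 1y = 0.01011;  mass: 23.95x + 40.00y = 0.3482
Solving, x = 3.507 × 10^-3 mol, y = 6.605 × 10^-3 mol
mass of LiOH = 3.507 × 10^-3 × 23.95 = 0.08399 g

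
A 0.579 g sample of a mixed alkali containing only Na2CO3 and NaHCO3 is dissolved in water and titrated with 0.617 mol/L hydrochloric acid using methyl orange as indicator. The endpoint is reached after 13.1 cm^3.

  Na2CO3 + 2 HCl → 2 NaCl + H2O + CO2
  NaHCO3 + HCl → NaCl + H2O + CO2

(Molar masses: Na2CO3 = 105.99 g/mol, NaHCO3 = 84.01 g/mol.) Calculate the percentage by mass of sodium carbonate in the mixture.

n(HCl) = 0.0131 × 0.617 = 8.08 × 10^-3 mol
Let x = n(Na2CO3), y = n(NaHCO3).
Titrant: 2x + 1y = 8.08 × 10^-3;  mass: 105.99x + 84.01y = 0.579
Solving, x = 1.61 × 10^-3 mol, y = 4.86 × 10^-3 mol
mass of Na2CO3 = 1.61 × 10^-3 × 105.99 = 0.171 g
% Na2CO3 = 0.171 / 0.579 × 100 = 29.5 %

29.5 %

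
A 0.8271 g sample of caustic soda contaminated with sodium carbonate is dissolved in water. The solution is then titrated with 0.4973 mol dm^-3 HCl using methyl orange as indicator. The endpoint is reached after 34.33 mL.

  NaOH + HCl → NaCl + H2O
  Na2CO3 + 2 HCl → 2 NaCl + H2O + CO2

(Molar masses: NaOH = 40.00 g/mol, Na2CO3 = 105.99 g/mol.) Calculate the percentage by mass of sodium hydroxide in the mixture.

n(HCl) = 0.03433 × 0.4973 = 0.01707 mol
Let x = n(NaOH), y = n(Na2CO3).
Titrant: 1x + 2y = 0.01707;  mass: 40.00x + 105.99y = 0.8271
Solving, x = 5.975 × 10^-3 mol, y = 5.549 × 10^-3 mol
mass of NaOH = 5.975 × 10^-3 × 40.00 = 0.2390 g
% NaOH = 0.2390 / 0.8271 × 100 = 28.90 %

28.90 %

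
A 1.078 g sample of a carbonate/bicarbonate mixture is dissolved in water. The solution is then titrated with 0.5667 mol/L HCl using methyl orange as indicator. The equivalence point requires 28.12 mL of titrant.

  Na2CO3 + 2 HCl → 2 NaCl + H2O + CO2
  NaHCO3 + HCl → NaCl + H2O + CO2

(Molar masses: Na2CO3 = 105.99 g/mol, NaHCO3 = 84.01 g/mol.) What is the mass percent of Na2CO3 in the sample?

41.33 %

n(HCl) = 0.02812 × 0.5667 = 0.01594 mol
Let x = n(Na2CO3), y = n(NaHCO3).
Titrant: 2x + 1y = 0.01594;  mass: 105.99x + 84.01y = 1.078
Solving, x = 4.204 × 10^-3 mol, y = 7.528 × 10^-3 mol
mass of Na2CO3 = 4.204 × 10^-3 × 105.99 = 0.4455 g
% Na2CO3 = 0.4455 / 1.078 × 100 = 41.33 %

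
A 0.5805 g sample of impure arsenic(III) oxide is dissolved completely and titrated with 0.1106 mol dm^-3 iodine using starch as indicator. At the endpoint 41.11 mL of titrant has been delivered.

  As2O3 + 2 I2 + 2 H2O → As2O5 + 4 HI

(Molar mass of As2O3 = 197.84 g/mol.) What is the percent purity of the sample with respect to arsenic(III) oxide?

77.48 %

n(I2) = 0.04111 L × 0.1106 mol/L = 4.547 × 10^-3 mol
From the 1:2 ratio, n(As2O3) = 1/2 × 4.547 × 10^-3 = 2.273 × 10^-3 mol
mass of As2O3 = 2.273 × 10^-3 × 197.84 g/mol = 0.4498 g
% As2O3 = 0.4498 / 0.5805 × 100 = 77.48 %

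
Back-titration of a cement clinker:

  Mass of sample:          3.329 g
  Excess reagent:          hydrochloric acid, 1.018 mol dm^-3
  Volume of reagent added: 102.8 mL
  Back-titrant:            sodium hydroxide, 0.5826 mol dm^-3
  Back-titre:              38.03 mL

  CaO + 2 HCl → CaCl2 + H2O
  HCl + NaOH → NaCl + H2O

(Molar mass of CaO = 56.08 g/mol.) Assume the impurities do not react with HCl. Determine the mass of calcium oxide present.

2.313 g

n(HCl) added = 0.1028 × 1.018 = 0.1047 mol
n(NaOH) used in back-titration = 0.03803 × 0.5826 = 0.02216 mol
n(HCl) left over = 0.02216 mol (1:1 ratio)
n(HCl) consumed by analyte = 0.1047 − 0.02216 = 0.08249 mol
From the 1:2 ratio, n(CaO) = 1/2 × 0.08249 = 0.04125 mol
mass of CaO = 0.04125 × 56.08 = 2.313 g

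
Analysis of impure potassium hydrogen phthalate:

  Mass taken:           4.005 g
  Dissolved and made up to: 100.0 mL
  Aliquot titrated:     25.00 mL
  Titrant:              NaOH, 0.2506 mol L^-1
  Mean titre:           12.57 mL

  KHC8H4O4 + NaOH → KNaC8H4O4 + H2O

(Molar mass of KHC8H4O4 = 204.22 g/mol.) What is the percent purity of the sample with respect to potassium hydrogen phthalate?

64.25 %

n(NaOH) per titration = 0.01257 × 0.2506 = 3.150 × 10^-3 mol
n(KHC8H4O4) in each aliquot = 3.150 × 10^-3 mol (1:1 ratio)
n(KHC8H4O4) in the whole flask = 3.150 × 10^-3 × 100.0/25.00 = 0.01260 mol
mass of KHC8H4O4 = 0.01260 × 204.22 = 2.573 g
% KHC8H4O4 = 2.573 / 4.005 × 100 = 64.25 %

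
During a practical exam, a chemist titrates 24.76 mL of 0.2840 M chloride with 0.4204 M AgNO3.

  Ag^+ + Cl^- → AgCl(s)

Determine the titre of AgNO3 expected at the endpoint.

16.73 mL

n(Cl-) = 0.02476 L × 0.2840 mol/L = 7.032 × 10^-3 mol
n(AgNO3) = 7.032 × 10^-3 mol (1:1 stoichiometry)
V(AgNO3) = 7.032 × 10^-3 mol / 0.4204 mol/L = 0.01673 L = 16.73 mL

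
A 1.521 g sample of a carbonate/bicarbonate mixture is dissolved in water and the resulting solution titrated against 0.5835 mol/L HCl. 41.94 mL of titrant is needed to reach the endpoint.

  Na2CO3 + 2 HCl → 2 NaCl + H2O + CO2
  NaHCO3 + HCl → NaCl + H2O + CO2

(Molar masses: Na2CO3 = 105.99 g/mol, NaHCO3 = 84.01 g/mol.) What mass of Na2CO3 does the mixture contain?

n(HCl) = 0.04194 × 0.5835 = 0.02447 mol
Let x = n(Na2CO3), y = n(NaHCO3).
Titrant: 2x + 1y = 0.02447;  mass: 105.99x + 84.01y = 1.521
Solving, x = 8.623 × 10^-3 mol, y = 7.226 × 10^-3 mol
mass of Na2CO3 = 8.623 × 10^-3 × 105.99 = 0.9140 g

0.9140 g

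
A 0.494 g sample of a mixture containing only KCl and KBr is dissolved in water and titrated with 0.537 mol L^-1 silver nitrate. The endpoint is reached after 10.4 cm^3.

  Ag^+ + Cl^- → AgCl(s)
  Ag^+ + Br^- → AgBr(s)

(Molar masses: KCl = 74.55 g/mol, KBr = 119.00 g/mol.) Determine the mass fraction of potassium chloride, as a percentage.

n(AgNO3) = 0.0104 × 0.537 = 5.58 × 10^-3 mol
Let x = n(KCl), y = n(KBr).
Titrant: 1x + 1y = 5.58 × 10^-3;  mass: 74.55x + 119.00y = 0.494
Solving, x = 3.84 × 10^-3 mol, y = 1.75 × 10^-3 mol
mass of KCl = 3.84 × 10^-3 × 74.55 = 0.286 g
% KCl = 0.286 / 0.494 × 100 = 57.9 %

57.9 %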